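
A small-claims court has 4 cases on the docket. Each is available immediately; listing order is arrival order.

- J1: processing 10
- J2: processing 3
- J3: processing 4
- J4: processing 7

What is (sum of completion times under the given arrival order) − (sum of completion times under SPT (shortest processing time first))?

16

FIFO (arrival order): J1 J2 J3 J4.
J1: 0→10
J2: 10→13
J3: 13→17
J4: 17→24
Sum = 10+13+17+24 = 64.
SPT (increasing processing time): J2 J3 J4 J1.
J2: 0→3
J3: 3→7
J4: 7→14
J1: 14→24
Sum = 3+7+14+24 = 48.
Difference = 64 − 48 = 16.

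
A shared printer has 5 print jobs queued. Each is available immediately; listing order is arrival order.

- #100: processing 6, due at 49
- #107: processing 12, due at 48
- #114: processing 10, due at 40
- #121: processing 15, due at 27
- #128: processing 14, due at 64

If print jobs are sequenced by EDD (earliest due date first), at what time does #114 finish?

25

EDD (increasing due date): #121 #114 #107 #100 #128.
#121: 0→15
#114: 15→25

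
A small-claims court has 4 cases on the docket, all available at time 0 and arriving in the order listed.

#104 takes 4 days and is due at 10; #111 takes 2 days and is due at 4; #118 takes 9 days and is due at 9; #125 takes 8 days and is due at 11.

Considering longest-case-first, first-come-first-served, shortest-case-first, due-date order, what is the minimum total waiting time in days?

LPT (decreasing processing time): #118 #125 #104 #111.
#118: waits 0, runs 0→9
#125: waits 9, runs 9→17
#104: waits 17, runs 17→21
#111: waits 21, runs 21→23
Sum = 0+9+17+21 = 47.
FIFO (arrival order): #104 #111 #118 #125.
#104: waits 0, runs 0→4
#111: waits 4, runs 4→6
#118: waits 6, runs 6→15
#125: waits 15, runs 15→23
Sum = 0+4+6+15 = 25.
SPT (increasing processing time): #111 #104 #125 #118.
#111: waits 0, runs 0→2
#104: waits 2, runs 2→6
#125: waits 6, runs 6→14
#118: waits 14, runs 14→23
Sum = 0+2+6+14 = 22.
EDD (increasing due date): #111 #118 #104 #125.
#111: waits 0, runs 0→2
#118: waits 2, runs 2→11
#104: waits 11, runs 11→15
#125: waits 15, runs 15→23
Sum = 0+2+11+15 = 28.
LPT 47, FIFO 25, SPT 22, EDD 28 → minimum 22.

22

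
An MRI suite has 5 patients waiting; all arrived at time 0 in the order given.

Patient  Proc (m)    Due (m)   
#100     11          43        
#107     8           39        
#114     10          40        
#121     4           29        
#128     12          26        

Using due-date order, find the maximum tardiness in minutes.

2

EDD (increasing due date): #128 #121 #107 #114 #100.
#128: 0→12, due 26, tardiness 0
#121: 12→16, due 29, tardiness 0
#107: 16→24, due 39, tardiness 0
#114: 24→34, due 40, tardiness 0
#100: 34→45, due 43, tardiness 2
Maximum = 2.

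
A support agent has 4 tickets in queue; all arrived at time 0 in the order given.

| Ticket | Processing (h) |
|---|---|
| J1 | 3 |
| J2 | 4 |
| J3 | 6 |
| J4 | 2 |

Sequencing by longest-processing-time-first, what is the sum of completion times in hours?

LPT (decreasing processing time): J3 J2 J1 J4.
J3: 0→6
J2: 6→10
J1: 10→13
J4: 13→15
Sum = 6+10+13+15 = 44.

44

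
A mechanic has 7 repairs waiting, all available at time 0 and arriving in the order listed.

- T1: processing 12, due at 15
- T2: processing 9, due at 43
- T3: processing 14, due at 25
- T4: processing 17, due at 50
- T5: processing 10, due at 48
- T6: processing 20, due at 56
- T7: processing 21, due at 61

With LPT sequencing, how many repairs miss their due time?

LPT (decreasing processing time): T7 T6 T4 T3 T1 T5 T2.
T7: 0→21, due 61, tardiness 0
T6: 21→41, due 56, tardiness 0
T4: 41→58, due 50, tardiness 8
T3: 58→72, due 25, tardiness 47
T1: 72→84, due 15, tardiness 69
T5: 84→94, due 48, tardiness 46
T2: 94→103, due 43, tardiness 60
Late repairs: 5.

5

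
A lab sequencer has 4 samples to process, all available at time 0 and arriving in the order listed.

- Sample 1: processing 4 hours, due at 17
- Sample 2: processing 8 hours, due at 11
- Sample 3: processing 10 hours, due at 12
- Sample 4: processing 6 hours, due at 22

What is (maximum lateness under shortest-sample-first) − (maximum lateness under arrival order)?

6

SPT (increasing processing time): Sample 1 Sample 4 Sample 2 Sample 3.
Sample 1: 0→4, due 17, lateness -13
Sample 4: 4→10, due 22, lateness -12
Sample 2: 10→18, due 11, lateness 7
Sample 3: 18→28, due 12, lateness 16
Maximum = 16.
FIFO (arrival order): Sample 1 Sample 2 Sample 3 Sample 4.
Sample 1: 0→4, due 17, lateness -13
Sample 2: 4→12, due 11, lateness 1
Sample 3: 12→22, due 12, lateness 10
Sample 4: 22→28, due 22, lateness 6
Maximum = 10.
Difference = 16 − 10 = 6.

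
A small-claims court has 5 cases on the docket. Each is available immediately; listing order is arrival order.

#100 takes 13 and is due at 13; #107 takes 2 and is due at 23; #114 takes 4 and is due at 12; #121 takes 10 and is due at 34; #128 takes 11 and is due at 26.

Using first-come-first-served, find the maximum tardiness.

FIFO (arrival order): #100 #107 #114 #121 #128.
#100: 0→13, due 13, tardiness 0
#107: 13→15, due 23, tardiness 0
#114: 15→19, due 12, tardiness 7
#121: 19→29, due 34, tardiness 0
#128: 29→40, due 26, tardiness 14
Maximum = 14.

14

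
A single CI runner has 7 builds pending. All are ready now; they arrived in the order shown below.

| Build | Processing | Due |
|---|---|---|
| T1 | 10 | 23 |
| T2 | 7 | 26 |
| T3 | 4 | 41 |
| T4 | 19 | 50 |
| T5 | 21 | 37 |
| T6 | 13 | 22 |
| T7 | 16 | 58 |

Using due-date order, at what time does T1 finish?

23

EDD (increasing due date): T6 T1 T2 T5 T3 T4 T7.
T6: 0→13
T1: 13→23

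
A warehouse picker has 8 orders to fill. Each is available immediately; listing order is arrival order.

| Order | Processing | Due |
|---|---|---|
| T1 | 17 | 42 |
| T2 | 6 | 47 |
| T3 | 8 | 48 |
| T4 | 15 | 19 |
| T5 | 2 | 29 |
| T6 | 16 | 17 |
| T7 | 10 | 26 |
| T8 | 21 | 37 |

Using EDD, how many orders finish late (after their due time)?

7

EDD (increasing due date): T6 T4 T7 T5 T8 T1 T2 T3.
T6: 0→16, due 17, tardiness 0
T4: 16→31, due 19, tardiness 12
T7: 31→41, due 26, tardiness 15
T5: 41→43, due 29, tardiness 14
T8: 43→64, due 37, tardiness 27
T1: 64→81, due 42, tardiness 39
T2: 81→87, due 47, tardiness 40
T3: 87→95, due 48, tardiness 47
Late orders: 7.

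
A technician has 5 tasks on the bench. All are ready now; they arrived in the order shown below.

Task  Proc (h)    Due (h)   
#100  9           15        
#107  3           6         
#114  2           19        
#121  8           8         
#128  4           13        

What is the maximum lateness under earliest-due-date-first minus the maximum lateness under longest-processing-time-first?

EDD (increasing due date): #107 #121 #128 #100 #114.
#107: 0→3, due 6, lateness -3
#121: 3→11, due 8, lateness 3
#128: 11→15, due 13, lateness 2
#100: 15→24, due 15, lateness 9
#114: 24→26, due 19, lateness 7
Maximum = 9.
LPT (decreasing processing time): #100 #121 #128 #107 #114.
#100: 0→9, due 15, lateness -6
#121: 9→17, due 8, lateness 9
#128: 17→21, due 13, lateness 8
#107: 21→24, due 6, lateness 18
#114: 24→26, due 19, lateness 7
Maximum = 18.
Difference = 9 − 18 = -9.

-9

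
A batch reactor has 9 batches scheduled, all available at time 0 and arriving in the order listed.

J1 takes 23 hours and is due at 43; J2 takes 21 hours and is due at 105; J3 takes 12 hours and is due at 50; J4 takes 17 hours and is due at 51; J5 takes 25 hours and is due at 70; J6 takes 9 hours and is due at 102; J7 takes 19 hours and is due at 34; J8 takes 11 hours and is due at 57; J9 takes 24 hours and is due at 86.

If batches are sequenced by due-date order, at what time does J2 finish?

EDD (increasing due date): J7 J1 J3 J4 J8 J5 J9 J6 J2.
J7: 0→19
J1: 19→42
J3: 42→54
J4: 54→71
J8: 71→82
J5: 82→107
J9: 107→131
J6: 131→140
J2: 140→161

161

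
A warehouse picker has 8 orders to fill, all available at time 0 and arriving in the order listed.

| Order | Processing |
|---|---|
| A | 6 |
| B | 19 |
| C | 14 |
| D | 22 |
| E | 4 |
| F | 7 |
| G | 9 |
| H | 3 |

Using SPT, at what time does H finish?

3

SPT (increasing processing time): H E A F G C B D.
H: 0→3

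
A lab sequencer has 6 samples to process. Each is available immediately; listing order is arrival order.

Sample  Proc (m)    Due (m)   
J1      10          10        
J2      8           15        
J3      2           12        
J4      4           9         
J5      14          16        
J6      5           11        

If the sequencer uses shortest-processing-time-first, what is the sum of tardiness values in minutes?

50

SPT (increasing processing time): J3 J4 J6 J2 J1 J5.
J3: 0→2, due 12, tardiness 0
J4: 2→6, due 9, tardiness 0
J6: 6→11, due 11, tardiness 0
J2: 11→19, due 15, tardiness 4
J1: 19→29, due 10, tardiness 19
J5: 29→43, due 16, tardiness 27
Sum = 0+0+0+4+19+27 = 50.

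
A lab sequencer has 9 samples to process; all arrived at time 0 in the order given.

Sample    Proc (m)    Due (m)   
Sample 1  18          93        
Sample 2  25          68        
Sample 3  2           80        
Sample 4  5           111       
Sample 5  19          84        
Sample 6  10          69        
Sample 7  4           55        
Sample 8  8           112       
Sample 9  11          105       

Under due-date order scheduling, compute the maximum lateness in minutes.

-10

EDD (increasing due date): Sample 7 Sample 2 Sample 6 Sample 3 Sample 5 Sample 1 Sample 9 Sample 4 Sample 8.
Sample 7: 0→4, due 55, lateness -51
Sample 2: 4→29, due 68, lateness -39
Sample 6: 29→39, due 69, lateness -30
Sample 3: 39→41, due 80, lateness -39
Sample 5: 41→60, due 84, lateness -24
Sample 1: 60→78, due 93, lateness -15
Sample 9: 78→89, due 105, lateness -16
Sample 4: 89→94, due 111, lateness -17
Sample 8: 94→102, due 112, lateness -10
Maximum = -10.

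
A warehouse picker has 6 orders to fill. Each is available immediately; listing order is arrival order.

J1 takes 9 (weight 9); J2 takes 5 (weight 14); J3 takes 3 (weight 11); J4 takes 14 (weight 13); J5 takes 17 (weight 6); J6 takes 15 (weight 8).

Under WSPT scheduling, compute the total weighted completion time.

WSPT (decreasing weight/processing-time ratio): J3 J2 J1 J4 J6 J5.
J3: finishes 3, weight 11, w·C = 33
J2: finishes 8, weight 14, w·C = 112
J1: finishes 17, weight 9, w·C = 153
J4: finishes 31, weight 13, w·C = 403
J6: finishes 46, weight 8, w·C = 368
J5: finishes 63, weight 6, w·C = 378
Sum = 33+112+153+403+368+378 = 1447.

1447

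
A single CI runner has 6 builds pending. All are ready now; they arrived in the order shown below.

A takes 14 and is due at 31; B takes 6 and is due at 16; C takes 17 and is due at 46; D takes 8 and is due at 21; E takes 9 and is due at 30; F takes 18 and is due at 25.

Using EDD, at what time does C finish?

EDD (increasing due date): B D F E A C.
B: 0→6
D: 6→14
F: 14→32
E: 32→41
A: 41→55
C: 55→72

72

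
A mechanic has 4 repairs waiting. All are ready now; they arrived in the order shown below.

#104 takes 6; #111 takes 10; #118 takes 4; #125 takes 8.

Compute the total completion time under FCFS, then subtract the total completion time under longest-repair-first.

-10

FIFO (arrival order): #104 #111 #118 #125.
#104: 0→6
#111: 6→16
#118: 16→20
#125: 20→28
Sum = 6+16+20+28 = 70.
LPT (decreasing processing time): #111 #125 #104 #118.
#111: 0→10
#125: 10→18
#104: 18→24
#118: 24→28
Sum = 10+18+24+28 = 80.
Difference = 70 − 80 = -10.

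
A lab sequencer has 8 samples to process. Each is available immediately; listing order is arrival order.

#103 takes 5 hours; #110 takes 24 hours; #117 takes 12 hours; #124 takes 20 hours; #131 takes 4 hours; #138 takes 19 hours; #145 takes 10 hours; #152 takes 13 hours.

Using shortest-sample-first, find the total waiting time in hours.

SPT (increasing processing time): #131 #103 #145 #117 #152 #138 #124 #110.
#131: waits 0, runs 0→4
#103: waits 4, runs 4→9
#145: waits 9, runs 9→19
#117: waits 19, runs 19→31
#152: waits 31, runs 31→44
#138: waits 44, runs 44→63
#124: waits 63, runs 63→83
#110: waits 83, runs 83→107
Sum = 0+4+9+19+31+44+63+83 = 253.

253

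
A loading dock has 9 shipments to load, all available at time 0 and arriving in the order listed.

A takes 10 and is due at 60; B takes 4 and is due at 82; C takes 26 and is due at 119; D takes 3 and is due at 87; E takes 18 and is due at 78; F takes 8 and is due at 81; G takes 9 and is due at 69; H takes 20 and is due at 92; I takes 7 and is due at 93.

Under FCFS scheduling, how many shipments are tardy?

3

FIFO (arrival order): A B C D E F G H I.
A: 0→10, due 60, tardiness 0
B: 10→14, due 82, tardiness 0
C: 14→40, due 119, tardiness 0
D: 40→43, due 87, tardiness 0
E: 43→61, due 78, tardiness 0
F: 61→69, due 81, tardiness 0
G: 69→78, due 69, tardiness 9
H: 78→98, due 92, tardiness 6
I: 98→105, due 93, tardiness 12
Late shipments: 3.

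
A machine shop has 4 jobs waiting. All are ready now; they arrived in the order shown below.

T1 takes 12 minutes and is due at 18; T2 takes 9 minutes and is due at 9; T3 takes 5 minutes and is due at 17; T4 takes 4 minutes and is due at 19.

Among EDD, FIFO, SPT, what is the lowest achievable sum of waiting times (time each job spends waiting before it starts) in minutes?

31

EDD (increasing due date): T2 T3 T1 T4.
T2: waits 0, runs 0→9
T3: waits 9, runs 9→14
T1: waits 14, runs 14→26
T4: waits 26, runs 26→30
Sum = 0+9+14+26 = 49.
FIFO (arrival order): T1 T2 T3 T4.
T1: waits 0, runs 0→12
T2: waits 12, runs 12→21
T3: waits 21, runs 21→26
T4: waits 26, runs 26→30
Sum = 0+12+21+26 = 59.
SPT (increasing processing time): T4 T3 T2 T1.
T4: waits 0, runs 0→4
T3: waits 4, runs 4→9
T2: waits 9, runs 9→18
T1: waits 18, runs 18→30
Sum = 0+4+9+18 = 31.
EDD 49, FIFO 59, SPT 31 → minimum 31.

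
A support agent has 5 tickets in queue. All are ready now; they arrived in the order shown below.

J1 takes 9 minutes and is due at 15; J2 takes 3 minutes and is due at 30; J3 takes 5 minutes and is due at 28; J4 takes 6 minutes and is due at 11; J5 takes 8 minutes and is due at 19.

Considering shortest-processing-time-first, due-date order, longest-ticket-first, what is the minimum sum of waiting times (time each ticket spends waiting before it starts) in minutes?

47

SPT (increasing processing time): J2 J3 J4 J5 J1.
J2: waits 0, runs 0→3
J3: waits 3, runs 3→8
J4: waits 8, runs 8→14
J5: waits 14, runs 14→22
J1: waits 22, runs 22→31
Sum = 0+3+8+14+22 = 47.
EDD (increasing due date): J4 J1 J5 J3 J2.
J4: waits 0, runs 0→6
J1: waits 6, runs 6→15
J5: waits 15, runs 15→23
J3: waits 23, runs 23→28
J2: waits 28, runs 28→31
Sum = 0+6+15+23+28 = 72.
LPT (decreasing processing time): J1 J5 J4 J3 J2.
J1: waits 0, runs 0→9
J5: waits 9, runs 9→17
J4: waits 17, runs 17→23
J3: waits 23, runs 23→28
J2: waits 28, runs 28→31
Sum = 0+9+17+23+28 = 77.
SPT 47, EDD 72, LPT 77 → minimum 47.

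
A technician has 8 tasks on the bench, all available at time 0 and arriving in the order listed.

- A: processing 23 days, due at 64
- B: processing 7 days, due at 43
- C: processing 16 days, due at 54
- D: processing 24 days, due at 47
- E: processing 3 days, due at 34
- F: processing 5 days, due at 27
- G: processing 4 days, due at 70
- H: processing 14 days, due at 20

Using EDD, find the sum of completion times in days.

394

EDD (increasing due date): H F E B D C A G.
H: 0→14
F: 14→19
E: 19→22
B: 22→29
D: 29→53
C: 53→69
A: 69→92
G: 92→96
Sum = 14+19+22+29+53+69+92+96 = 394.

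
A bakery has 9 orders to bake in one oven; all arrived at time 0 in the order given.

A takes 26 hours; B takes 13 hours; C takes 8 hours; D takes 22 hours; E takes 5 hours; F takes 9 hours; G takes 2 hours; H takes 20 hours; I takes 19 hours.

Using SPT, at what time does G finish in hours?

SPT (increasing processing time): G E C F B I H D A.
G: 0→2

2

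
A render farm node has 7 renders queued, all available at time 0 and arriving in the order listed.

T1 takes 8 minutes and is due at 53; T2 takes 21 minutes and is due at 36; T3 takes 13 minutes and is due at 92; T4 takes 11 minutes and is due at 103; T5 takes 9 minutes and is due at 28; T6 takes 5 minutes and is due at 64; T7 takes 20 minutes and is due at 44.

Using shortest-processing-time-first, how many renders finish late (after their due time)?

2

SPT (increasing processing time): T6 T1 T5 T4 T3 T7 T2.
T6: 0→5, due 64, tardiness 0
T1: 5→13, due 53, tardiness 0
T5: 13→22, due 28, tardiness 0
T4: 22→33, due 103, tardiness 0
T3: 33→46, due 92, tardiness 0
T7: 46→66, due 44, tardiness 22
T2: 66→87, due 36, tardiness 51
Late renders: 2.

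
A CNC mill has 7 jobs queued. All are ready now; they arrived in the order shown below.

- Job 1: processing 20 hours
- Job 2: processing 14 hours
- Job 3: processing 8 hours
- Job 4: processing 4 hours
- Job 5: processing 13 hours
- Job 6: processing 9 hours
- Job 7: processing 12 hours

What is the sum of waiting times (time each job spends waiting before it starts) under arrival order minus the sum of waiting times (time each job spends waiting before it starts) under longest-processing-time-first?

-35

FIFO (arrival order): Job 1 Job 2 Job 3 Job 4 Job 5 Job 6 Job 7.
Job 1: waits 0, runs 0→20
Job 2: waits 20, runs 20→34
Job 3: waits 34, runs 34→42
Job 4: waits 42, runs 42→46
Job 5: waits 46, runs 46→59
Job 6: waits 59, runs 59→68
Job 7: waits 68, runs 68→80
Sum = 0+20+34+42+46+59+68 = 269.
LPT (decreasing processing time): Job 1 Job 2 Job 5 Job 7 Job 6 Job 3 Job 4.
Job 1: waits 0, runs 0→20
Job 2: waits 20, runs 20→34
Job 5: waits 34, runs 34→47
Job 7: waits 47, runs 47→59
Job 6: waits 59, runs 59→68
Job 3: waits 68, runs 68→76
Job 4: waits 76, runs 76→80
Sum = 0+20+34+47+59+68+76 = 304.
Difference = 269 − 304 = -35.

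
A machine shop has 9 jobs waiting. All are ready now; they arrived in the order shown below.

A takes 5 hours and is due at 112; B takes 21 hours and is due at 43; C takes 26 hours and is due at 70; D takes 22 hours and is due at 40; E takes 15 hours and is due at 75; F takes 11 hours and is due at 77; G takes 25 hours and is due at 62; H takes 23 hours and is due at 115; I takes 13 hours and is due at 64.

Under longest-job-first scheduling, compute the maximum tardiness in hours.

LPT (decreasing processing time): C G H D B E I F A.
C: 0→26, due 70, tardiness 0
G: 26→51, due 62, tardiness 0
H: 51→74, due 115, tardiness 0
D: 74→96, due 40, tardiness 56
B: 96→117, due 43, tardiness 74
E: 117→132, due 75, tardiness 57
I: 132→145, due 64, tardiness 81
F: 145→156, due 77, tardiness 79
A: 156→161, due 112, tardiness 49
Maximum = 81.

81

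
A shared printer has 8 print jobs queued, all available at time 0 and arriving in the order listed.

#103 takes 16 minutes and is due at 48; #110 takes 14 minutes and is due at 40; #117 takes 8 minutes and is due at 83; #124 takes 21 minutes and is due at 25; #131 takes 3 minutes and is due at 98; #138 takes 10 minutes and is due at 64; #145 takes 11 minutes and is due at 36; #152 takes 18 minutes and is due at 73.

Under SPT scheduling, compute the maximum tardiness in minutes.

76

SPT (increasing processing time): #131 #117 #138 #145 #110 #103 #152 #124.
#131: 0→3, due 98, tardiness 0
#117: 3→11, due 83, tardiness 0
#138: 11→21, due 64, tardiness 0
#145: 21→32, due 36, tardiness 0
#110: 32→46, due 40, tardiness 6
#103: 46→62, due 48, tardiness 14
#152: 62→80, due 73, tardiness 7
#124: 80→101, due 25, tardiness 76
Maximum = 76.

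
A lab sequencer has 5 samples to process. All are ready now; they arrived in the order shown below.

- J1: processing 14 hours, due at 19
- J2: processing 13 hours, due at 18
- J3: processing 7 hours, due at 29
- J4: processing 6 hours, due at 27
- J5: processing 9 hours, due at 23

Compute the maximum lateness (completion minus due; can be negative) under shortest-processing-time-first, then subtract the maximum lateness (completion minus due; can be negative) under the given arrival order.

SPT (increasing processing time): J4 J3 J5 J2 J1.
J4: 0→6, due 27, lateness -21
J3: 6→13, due 29, lateness -16
J5: 13→22, due 23, lateness -1
J2: 22→35, due 18, lateness 17
J1: 35→49, due 19, lateness 30
Maximum = 30.
FIFO (arrival order): J1 J2 J3 J4 J5.
J1: 0→14, due 19, lateness -5
J2: 14→27, due 18, lateness 9
J3: 27→34, due 29, lateness 5
J4: 34→40, due 27, lateness 13
J5: 40→49, due 23, lateness 26
Maximum = 26.
Difference = 30 − 26 = 4.

4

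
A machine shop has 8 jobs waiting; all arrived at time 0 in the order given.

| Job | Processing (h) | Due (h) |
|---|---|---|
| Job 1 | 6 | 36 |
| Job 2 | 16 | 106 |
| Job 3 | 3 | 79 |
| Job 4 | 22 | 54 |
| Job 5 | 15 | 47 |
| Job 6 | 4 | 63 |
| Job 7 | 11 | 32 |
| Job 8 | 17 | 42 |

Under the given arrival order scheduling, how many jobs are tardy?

FIFO (arrival order): Job 1 Job 2 Job 3 Job 4 Job 5 Job 6 Job 7 Job 8.
Job 1: 0→6, due 36, tardiness 0
Job 2: 6→22, due 106, tardiness 0
Job 3: 22→25, due 79, tardiness 0
Job 4: 25→47, due 54, tardiness 0
Job 5: 47→62, due 47, tardiness 15
Job 6: 62→66, due 63, tardiness 3
Job 7: 66→77, due 32, tardiness 45
Job 8: 77→94, due 42, tardiness 52
Late jobs: 4.

4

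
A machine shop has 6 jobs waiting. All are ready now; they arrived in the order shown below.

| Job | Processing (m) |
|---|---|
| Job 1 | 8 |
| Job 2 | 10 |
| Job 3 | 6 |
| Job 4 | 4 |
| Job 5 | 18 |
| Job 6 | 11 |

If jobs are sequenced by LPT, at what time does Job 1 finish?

LPT (decreasing processing time): Job 5 Job 6 Job 2 Job 1 Job 3 Job 4.
Job 5: 0→18
Job 6: 18→29
Job 2: 29→39
Job 1: 39→47

47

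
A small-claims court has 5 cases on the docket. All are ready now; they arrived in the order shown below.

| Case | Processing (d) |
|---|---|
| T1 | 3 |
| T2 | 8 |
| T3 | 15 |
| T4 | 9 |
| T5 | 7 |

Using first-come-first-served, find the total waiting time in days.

FIFO (arrival order): T1 T2 T3 T4 T5.
T1: waits 0, runs 0→3
T2: waits 3, runs 3→11
T3: waits 11, runs 11→26
T4: waits 26, runs 26→35
T5: waits 35, runs 35→42
Sum = 0+3+11+26+35 = 75.

75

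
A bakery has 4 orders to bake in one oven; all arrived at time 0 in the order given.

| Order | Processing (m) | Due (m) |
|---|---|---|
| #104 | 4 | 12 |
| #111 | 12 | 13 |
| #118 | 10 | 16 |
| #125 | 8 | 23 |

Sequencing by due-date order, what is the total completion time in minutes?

80

EDD (increasing due date): #104 #111 #118 #125.
#104: 0→4
#111: 4→16
#118: 16→26
#125: 26→34
Sum = 4+16+26+34 = 80.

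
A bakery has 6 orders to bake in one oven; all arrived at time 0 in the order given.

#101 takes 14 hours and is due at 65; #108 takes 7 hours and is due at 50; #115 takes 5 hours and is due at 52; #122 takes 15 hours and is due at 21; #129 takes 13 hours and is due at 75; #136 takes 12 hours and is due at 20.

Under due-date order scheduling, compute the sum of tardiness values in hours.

EDD (increasing due date): #136 #122 #108 #115 #101 #129.
#136: 0→12, due 20, tardiness 0
#122: 12→27, due 21, tardiness 6
#108: 27→34, due 50, tardiness 0
#115: 34→39, due 52, tardiness 0
#101: 39→53, due 65, tardiness 0
#129: 53→66, due 75, tardiness 0
Sum = 0+6+0+0+0+0 = 6.

6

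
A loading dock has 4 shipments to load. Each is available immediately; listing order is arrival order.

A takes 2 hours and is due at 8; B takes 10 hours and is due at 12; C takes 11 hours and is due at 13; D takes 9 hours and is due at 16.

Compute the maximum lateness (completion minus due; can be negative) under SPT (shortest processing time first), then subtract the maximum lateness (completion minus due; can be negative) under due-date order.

SPT (increasing processing time): A D B C.
A: 0→2, due 8, lateness -6
D: 2→11, due 16, lateness -5
B: 11→21, due 12, lateness 9
C: 21→32, due 13, lateness 19
Maximum = 19.
EDD (increasing due date): A B C D.
A: 0→2, due 8, lateness -6
B: 2→12, due 12, lateness 0
C: 12→23, due 13, lateness 10
D: 23→32, due 16, lateness 16
Maximum = 16.
Difference = 19 − 16 = 3.

3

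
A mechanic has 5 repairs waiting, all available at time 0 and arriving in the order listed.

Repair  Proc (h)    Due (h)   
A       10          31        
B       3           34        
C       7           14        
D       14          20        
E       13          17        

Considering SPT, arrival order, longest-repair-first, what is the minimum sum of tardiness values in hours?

SPT (increasing processing time): B C A E D.
B: 0→3, due 34, tardiness 0
C: 3→10, due 14, tardiness 0
A: 10→20, due 31, tardiness 0
E: 20→33, due 17, tardiness 16
D: 33→47, due 20, tardiness 27
Sum = 0+0+0+16+27 = 43.
FIFO (arrival order): A B C D E.
A: 0→10, due 31, tardiness 0
B: 10→13, due 34, tardiness 0
C: 13→20, due 14, tardiness 6
D: 20→34, due 20, tardiness 14
E: 34→47, due 17, tardiness 30
Sum = 0+0+6+14+30 = 50.
LPT (decreasing processing time): D E A C B.
D: 0→14, due 20, tardiness 0
E: 14→27, due 17, tardiness 10
A: 27→37, due 31, tardiness 6
C: 37→44, due 14, tardiness 30
B: 44→47, due 34, tardiness 13
Sum = 0+10+6+30+13 = 59.
SPT 43, FIFO 50, LPT 59 → minimum 43.

43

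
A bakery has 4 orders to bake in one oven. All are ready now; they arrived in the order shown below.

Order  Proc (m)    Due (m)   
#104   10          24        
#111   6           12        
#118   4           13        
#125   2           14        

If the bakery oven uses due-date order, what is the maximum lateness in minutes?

EDD (increasing due date): #111 #118 #125 #104.
#111: 0→6, due 12, lateness -6
#118: 6→10, due 13, lateness -3
#125: 10→12, due 14, lateness -2
#104: 12→22, due 24, lateness -2
Maximum = -2.

-2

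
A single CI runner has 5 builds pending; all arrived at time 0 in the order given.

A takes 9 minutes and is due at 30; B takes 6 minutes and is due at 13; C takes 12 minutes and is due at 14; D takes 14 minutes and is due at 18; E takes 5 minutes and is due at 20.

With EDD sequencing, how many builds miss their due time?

EDD (increasing due date): B C D E A.
B: 0→6, due 13, tardiness 0
C: 6→18, due 14, tardiness 4
D: 18→32, due 18, tardiness 14
E: 32→37, due 20, tardiness 17
A: 37→46, due 30, tardiness 16
Late builds: 4.

4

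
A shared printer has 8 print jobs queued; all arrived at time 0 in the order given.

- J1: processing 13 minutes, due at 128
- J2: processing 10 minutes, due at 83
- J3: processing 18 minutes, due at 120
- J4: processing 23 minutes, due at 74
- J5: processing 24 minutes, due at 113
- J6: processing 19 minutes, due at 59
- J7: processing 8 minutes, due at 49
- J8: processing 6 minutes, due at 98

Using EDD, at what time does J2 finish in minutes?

60

EDD (increasing due date): J7 J6 J4 J2 J8 J5 J3 J1.
J7: 0→8
J6: 8→27
J4: 27→50
J2: 50→60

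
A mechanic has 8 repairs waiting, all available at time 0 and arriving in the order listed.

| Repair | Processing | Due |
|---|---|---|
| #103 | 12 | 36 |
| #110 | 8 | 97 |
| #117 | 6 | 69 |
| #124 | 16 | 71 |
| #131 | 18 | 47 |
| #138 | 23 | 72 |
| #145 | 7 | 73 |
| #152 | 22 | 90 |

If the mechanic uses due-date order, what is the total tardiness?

41

EDD (increasing due date): #103 #131 #117 #124 #138 #145 #152 #110.
#103: 0→12, due 36, tardiness 0
#131: 12→30, due 47, tardiness 0
#117: 30→36, due 69, tardiness 0
#124: 36→52, due 71, tardiness 0
#138: 52→75, due 72, tardiness 3
#145: 75→82, due 73, tardiness 9
#152: 82→104, due 90, tardiness 14
#110: 104→112, due 97, tardiness 15
Sum = 0+0+0+0+3+9+14+15 = 41.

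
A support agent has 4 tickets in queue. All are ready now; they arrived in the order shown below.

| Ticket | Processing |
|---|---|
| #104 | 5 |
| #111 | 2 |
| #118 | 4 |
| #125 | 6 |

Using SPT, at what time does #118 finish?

6

SPT (increasing processing time): #111 #118 #104 #125.
#111: 0→2
#118: 2→6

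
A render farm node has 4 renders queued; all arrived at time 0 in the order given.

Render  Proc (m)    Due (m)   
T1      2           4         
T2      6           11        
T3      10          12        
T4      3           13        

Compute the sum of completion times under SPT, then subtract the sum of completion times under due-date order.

-10

SPT (increasing processing time): T1 T4 T2 T3.
T1: 0→2
T4: 2→5
T2: 5→11
T3: 11→21
Sum = 2+5+11+21 = 39.
EDD (increasing due date): T1 T2 T3 T4.
T1: 0→2
T2: 2→8
T3: 8→18
T4: 18→21
Sum = 2+8+18+21 = 49.
Difference = 39 − 49 = -10.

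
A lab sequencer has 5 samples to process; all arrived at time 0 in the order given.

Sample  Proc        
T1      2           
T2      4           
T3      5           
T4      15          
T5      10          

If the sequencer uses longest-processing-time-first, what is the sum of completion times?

140

LPT (decreasing processing time): T4 T5 T3 T2 T1.
T4: 0→15
T5: 15→25
T3: 25→30
T2: 30→34
T1: 34→36
Sum = 15+25+30+34+36 = 140.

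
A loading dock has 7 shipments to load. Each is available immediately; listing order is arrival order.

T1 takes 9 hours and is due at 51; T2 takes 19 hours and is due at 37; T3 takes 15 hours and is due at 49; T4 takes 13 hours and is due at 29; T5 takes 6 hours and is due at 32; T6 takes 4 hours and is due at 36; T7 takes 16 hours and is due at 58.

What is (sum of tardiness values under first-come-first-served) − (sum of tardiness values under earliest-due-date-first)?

59

FIFO (arrival order): T1 T2 T3 T4 T5 T6 T7.
T1: 0→9, due 51, tardiness 0
T2: 9→28, due 37, tardiness 0
T3: 28→43, due 49, tardiness 0
T4: 43→56, due 29, tardiness 27
T5: 56→62, due 32, tardiness 30
T6: 62→66, due 36, tardiness 30
T7: 66→82, due 58, tardiness 24
Sum = 0+0+0+27+30+30+24 = 111.
EDD (increasing due date): T4 T5 T6 T2 T3 T1 T7.
T4: 0→13, due 29, tardiness 0
T5: 13→19, due 32, tardiness 0
T6: 19→23, due 36, tardiness 0
T2: 23→42, due 37, tardiness 5
T3: 42→57, due 49, tardiness 8
T1: 57→66, due 51, tardiness 15
T7: 66→82, due 58, tardiness 24
Sum = 0+0+0+5+8+15+24 = 52.
Difference = 111 − 52 = 59.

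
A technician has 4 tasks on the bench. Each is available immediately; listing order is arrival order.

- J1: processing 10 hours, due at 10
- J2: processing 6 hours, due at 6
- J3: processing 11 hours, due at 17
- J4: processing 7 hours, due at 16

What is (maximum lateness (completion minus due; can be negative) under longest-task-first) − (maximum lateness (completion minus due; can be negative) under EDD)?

LPT (decreasing processing time): J3 J1 J4 J2.
J3: 0→11, due 17, lateness -6
J1: 11→21, due 10, lateness 11
J4: 21→28, due 16, lateness 12
J2: 28→34, due 6, lateness 28
Maximum = 28.
EDD (increasing due date): J2 J1 J4 J3.
J2: 0→6, due 6, lateness 0
J1: 6→16, due 10, lateness 6
J4: 16→23, due 16, lateness 7
J3: 23→34, due 17, lateness 17
Maximum = 17.
Difference = 28 − 17 = 11.

11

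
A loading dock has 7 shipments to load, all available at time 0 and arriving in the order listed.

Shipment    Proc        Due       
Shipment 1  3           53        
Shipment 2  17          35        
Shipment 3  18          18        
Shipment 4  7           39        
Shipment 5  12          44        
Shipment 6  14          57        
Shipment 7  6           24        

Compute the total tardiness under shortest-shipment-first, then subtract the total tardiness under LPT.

SPT (increasing processing time): Shipment 1 Shipment 7 Shipment 4 Shipment 5 Shipment 6 Shipment 2 Shipment 3.
Shipment 1: 0→3, due 53, tardiness 0
Shipment 7: 3→9, due 24, tardiness 0
Shipment 4: 9→16, due 39, tardiness 0
Shipment 5: 16→28, due 44, tardiness 0
Shipment 6: 28→42, due 57, tardiness 0
Shipment 2: 42→59, due 35, tardiness 24
Shipment 3: 59→77, due 18, tardiness 59
Sum = 0+0+0+0+0+24+59 = 83.
LPT (decreasing processing time): Shipment 3 Shipment 2 Shipment 6 Shipment 5 Shipment 4 Shipment 7 Shipment 1.
Shipment 3: 0→18, due 18, tardiness 0
Shipment 2: 18→35, due 35, tardiness 0
Shipment 6: 35→49, due 57, tardiness 0
Shipment 5: 49→61, due 44, tardiness 17
Shipment 4: 61→68, due 39, tardiness 29
Shipment 7: 68→74, due 24, tardiness 50
Shipment 1: 74→77, due 53, tardiness 24
Sum = 0+0+0+17+29+50+24 = 120.
Difference = 83 − 120 = -37.

-37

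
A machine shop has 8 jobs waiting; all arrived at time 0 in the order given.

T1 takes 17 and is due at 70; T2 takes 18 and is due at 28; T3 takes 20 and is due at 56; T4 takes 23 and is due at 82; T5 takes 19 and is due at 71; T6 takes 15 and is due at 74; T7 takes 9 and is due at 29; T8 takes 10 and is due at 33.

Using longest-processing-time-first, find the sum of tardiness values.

308

LPT (decreasing processing time): T4 T3 T5 T2 T1 T6 T8 T7.
T4: 0→23, due 82, tardiness 0
T3: 23→43, due 56, tardiness 0
T5: 43→62, due 71, tardiness 0
T2: 62→80, due 28, tardiness 52
T1: 80→97, due 70, tardiness 27
T6: 97→112, due 74, tardiness 38
T8: 112→122, due 33, tardiness 89
T7: 122→131, due 29, tardiness 102
Sum = 0+0+0+52+27+38+89+102 = 308.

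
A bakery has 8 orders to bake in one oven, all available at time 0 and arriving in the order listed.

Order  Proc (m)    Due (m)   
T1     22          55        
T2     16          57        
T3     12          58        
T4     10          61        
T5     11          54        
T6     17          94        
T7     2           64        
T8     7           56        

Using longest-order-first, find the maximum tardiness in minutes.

39

LPT (decreasing processing time): T1 T6 T2 T3 T5 T4 T8 T7.
T1: 0→22, due 55, tardiness 0
T6: 22→39, due 94, tardiness 0
T2: 39→55, due 57, tardiness 0
T3: 55→67, due 58, tardiness 9
T5: 67→78, due 54, tardiness 24
T4: 78→88, due 61, tardiness 27
T8: 88→95, due 56, tardiness 39
T7: 95→97, due 64, tardiness 33
Maximum = 39.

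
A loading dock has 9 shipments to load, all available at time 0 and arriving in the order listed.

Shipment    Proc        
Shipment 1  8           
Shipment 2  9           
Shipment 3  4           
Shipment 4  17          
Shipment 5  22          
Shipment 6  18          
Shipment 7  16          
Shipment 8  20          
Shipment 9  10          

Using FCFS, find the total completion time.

FIFO (arrival order): Shipment 1 Shipment 2 Shipment 3 Shipment 4 Shipment 5 Shipment 6 Shipment 7 Shipment 8 Shipment 9.
Shipment 1: 0→8
Shipment 2: 8→17
Shipment 3: 17→21
Shipment 4: 21→38
Shipment 5: 38→60
Shipment 6: 60→78
Shipment 7: 78→94
Shipment 8: 94→114
Shipment 9: 114→124
Sum = 8+17+21+38+60+78+94+114+124 = 554.

554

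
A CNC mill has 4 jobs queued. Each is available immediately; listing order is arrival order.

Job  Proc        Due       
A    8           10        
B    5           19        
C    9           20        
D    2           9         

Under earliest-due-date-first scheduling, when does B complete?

EDD (increasing due date): D A B C.
D: 0→2
A: 2→10
B: 10→15

15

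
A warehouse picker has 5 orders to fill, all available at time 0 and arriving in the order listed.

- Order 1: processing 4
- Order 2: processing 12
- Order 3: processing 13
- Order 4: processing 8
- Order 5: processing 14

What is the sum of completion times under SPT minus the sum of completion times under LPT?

SPT (increasing processing time): Order 1 Order 4 Order 2 Order 3 Order 5.
Order 1: 0→4
Order 4: 4→12
Order 2: 12→24
Order 3: 24→37
Order 5: 37→51
Sum = 4+12+24+37+51 = 128.
LPT (decreasing processing time): Order 5 Order 3 Order 2 Order 4 Order 1.
Order 5: 0→14
Order 3: 14→27
Order 2: 27→39
Order 4: 39→47
Order 1: 47→51
Sum = 14+27+39+47+51 = 178.
Difference = 128 − 178 = -50.

-50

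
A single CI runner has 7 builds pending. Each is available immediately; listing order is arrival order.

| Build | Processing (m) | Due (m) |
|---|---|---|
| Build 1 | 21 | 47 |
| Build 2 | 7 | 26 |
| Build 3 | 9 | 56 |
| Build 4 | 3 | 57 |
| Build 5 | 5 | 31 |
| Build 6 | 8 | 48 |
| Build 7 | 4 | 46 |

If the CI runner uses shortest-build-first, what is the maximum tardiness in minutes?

10

SPT (increasing processing time): Build 4 Build 7 Build 5 Build 2 Build 6 Build 3 Build 1.
Build 4: 0→3, due 57, tardiness 0
Build 7: 3→7, due 46, tardiness 0
Build 5: 7→12, due 31, tardiness 0
Build 2: 12→19, due 26, tardiness 0
Build 6: 19→27, due 48, tardiness 0
Build 3: 27→36, due 56, tardiness 0
Build 1: 36→57, due 47, tardiness 10
Maximum = 10.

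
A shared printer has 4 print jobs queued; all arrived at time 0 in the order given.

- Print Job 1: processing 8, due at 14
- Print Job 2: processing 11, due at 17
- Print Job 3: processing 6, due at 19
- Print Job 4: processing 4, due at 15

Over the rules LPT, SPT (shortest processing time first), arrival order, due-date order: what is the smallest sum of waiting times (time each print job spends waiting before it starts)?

32

LPT (decreasing processing time): Print Job 2 Print Job 1 Print Job 3 Print Job 4.
Print Job 2: waits 0, runs 0→11
Print Job 1: waits 11, runs 11→19
Print Job 3: waits 19, runs 19→25
Print Job 4: waits 25, runs 25→29
Sum = 0+11+19+25 = 55.
SPT (increasing processing time): Print Job 4 Print Job 3 Print Job 1 Print Job 2.
Print Job 4: waits 0, runs 0→4
Print Job 3: waits 4, runs 4→10
Print Job 1: waits 10, runs 10→18
Print Job 2: waits 18, runs 18→29
Sum = 0+4+10+18 = 32.
FIFO (arrival order): Print Job 1 Print Job 2 Print Job 3 Print Job 4.
Print Job 1: waits 0, runs 0→8
Print Job 2: waits 8, runs 8→19
Print Job 3: waits 19, runs 19→25
Print Job 4: waits 25, runs 25→29
Sum = 0+8+19+25 = 52.
EDD (increasing due date): Print Job 1 Print Job 4 Print Job 2 Print Job 3.
Print Job 1: waits 0, runs 0→8
Print Job 4: waits 8, runs 8→12
Print Job 2: waits 12, runs 12→23
Print Job 3: waits 23, runs 23→29
Sum = 0+8+12+23 = 43.
LPT 55, SPT 32, FIFO 52, EDD 43 → minimum 32.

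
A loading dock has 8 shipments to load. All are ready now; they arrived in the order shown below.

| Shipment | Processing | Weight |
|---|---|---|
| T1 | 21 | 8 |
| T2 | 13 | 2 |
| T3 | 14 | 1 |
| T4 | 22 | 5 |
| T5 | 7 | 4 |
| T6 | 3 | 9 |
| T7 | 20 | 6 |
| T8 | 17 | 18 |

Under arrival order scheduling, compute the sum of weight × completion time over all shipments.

4368

FIFO (arrival order): T1 T2 T3 T4 T5 T6 T7 T8.
T1: finishes 21, weight 8, w·C = 168
T2: finishes 34, weight 2, w·C = 68
T3: finishes 48, weight 1, w·C = 48
T4: finishes 70, weight 5, w·C = 350
T5: finishes 77, weight 4, w·C = 308
T6: finishes 80, weight 9, w·C = 720
T7: finishes 100, weight 6, w·C = 600
T8: finishes 117, weight 18, w·C = 2106
Sum = 168+68+48+350+308+720+600+2106 = 4368.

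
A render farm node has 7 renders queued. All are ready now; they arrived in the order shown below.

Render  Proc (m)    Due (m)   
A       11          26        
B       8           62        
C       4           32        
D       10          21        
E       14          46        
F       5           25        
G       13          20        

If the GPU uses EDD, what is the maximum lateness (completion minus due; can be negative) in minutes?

EDD (increasing due date): G D F A C E B.
G: 0→13, due 20, lateness -7
D: 13→23, due 21, lateness 2
F: 23→28, due 25, lateness 3
A: 28→39, due 26, lateness 13
C: 39→43, due 32, lateness 11
E: 43→57, due 46, lateness 11
B: 57→65, due 62, lateness 3
Maximum = 13.

13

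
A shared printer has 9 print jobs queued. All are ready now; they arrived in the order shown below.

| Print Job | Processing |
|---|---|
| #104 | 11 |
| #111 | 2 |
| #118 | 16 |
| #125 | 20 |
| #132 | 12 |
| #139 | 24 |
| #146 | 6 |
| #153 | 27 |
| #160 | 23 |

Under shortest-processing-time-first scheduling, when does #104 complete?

SPT (increasing processing time): #111 #146 #104 #132 #118 #125 #160 #139 #153.
#111: 0→2
#146: 2→8
#104: 8→19

19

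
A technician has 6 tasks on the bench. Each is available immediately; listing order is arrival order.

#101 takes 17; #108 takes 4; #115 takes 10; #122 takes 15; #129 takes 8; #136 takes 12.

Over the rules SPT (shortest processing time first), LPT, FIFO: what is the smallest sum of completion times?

187

SPT (increasing processing time): #108 #129 #115 #136 #122 #101.
#108: 0→4
#129: 4→12
#115: 12→22
#136: 22→34
#122: 34→49
#101: 49→66
Sum = 4+12+22+34+49+66 = 187.
LPT (decreasing processing time): #101 #122 #136 #115 #129 #108.
#101: 0→17
#122: 17→32
#136: 32→44
#115: 44→54
#129: 54→62
#108: 62→66
Sum = 17+32+44+54+62+66 = 275.
FIFO (arrival order): #101 #108 #115 #122 #129 #136.
#101: 0→17
#108: 17→21
#115: 21→31
#122: 31→46
#129: 46→54
#136: 54→66
Sum = 17+21+31+46+54+66 = 235.
SPT 187, LPT 275, FIFO 235 → minimum 187.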